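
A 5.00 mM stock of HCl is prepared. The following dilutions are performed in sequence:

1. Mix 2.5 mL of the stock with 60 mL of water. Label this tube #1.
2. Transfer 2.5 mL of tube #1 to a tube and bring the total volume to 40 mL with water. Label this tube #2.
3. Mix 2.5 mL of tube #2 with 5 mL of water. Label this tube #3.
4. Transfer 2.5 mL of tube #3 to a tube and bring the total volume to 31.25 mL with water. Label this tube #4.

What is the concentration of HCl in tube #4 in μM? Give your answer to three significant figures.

Step 1: 2.5 mL + 60 mL = 62.5 mL total → factor 62.5/2.5 = 25
Step 2: 2.5 mL brought to 40 mL → factor 40/2.5 = 16
Step 3: 2.5 mL + 5 mL = 7.5 mL total → factor 7.5/2.5 = 3
Step 4: 2.5 mL brought to 31.25 mL → factor 31.25/2.5 = 12.5
Overall dilution factor = 25 × 16 × 3 × 12.5 = 15000
Final = 5.00 mM / 15000 = 0.0003333 mM = 0.333 μM

0.333 μM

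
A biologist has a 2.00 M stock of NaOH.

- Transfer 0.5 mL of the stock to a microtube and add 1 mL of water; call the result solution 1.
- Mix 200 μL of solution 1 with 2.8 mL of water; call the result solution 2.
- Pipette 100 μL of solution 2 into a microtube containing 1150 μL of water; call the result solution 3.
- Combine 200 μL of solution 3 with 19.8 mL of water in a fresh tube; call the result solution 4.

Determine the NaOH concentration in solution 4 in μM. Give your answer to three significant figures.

35.6 μM

Step 1: 0.5 mL + 1 mL = 1.5 mL total → factor 1.5/0.5 = 3
Step 2: 200 μL + 2.8 mL = 3000 μL total → factor 3000/200 = 15
Step 3: 100 μL + 1150 μL = 1250 μL total → factor 1250/100 = 12.5
Step 4: 200 μL + 19.8 mL = 20000 μL total → factor 20000/200 = 100
Overall dilution factor = 3 × 15 × 12.5 × 100 = 56250
Final = 2.00 M / 56250 = 3.556 × 10^-5 M = 35.6 μM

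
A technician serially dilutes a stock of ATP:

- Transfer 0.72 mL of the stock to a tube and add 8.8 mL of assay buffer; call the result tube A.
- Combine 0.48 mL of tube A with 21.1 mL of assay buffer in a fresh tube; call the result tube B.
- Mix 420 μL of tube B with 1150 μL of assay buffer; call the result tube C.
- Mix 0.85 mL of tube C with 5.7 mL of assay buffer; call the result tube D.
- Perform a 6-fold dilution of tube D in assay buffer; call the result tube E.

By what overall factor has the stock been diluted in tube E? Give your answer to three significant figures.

Step 1: 0.72 mL + 8.8 mL = 9.52 mL total → factor 9.52/0.72 = 13.222
Step 2: 0.48 mL + 21.1 mL = 21.58 mL total → factor 21.58/0.48 = 44.958
Step 3: 420 μL + 1150 μL = 1570 μL total → factor 1570/420 = 3.7381
Step 4: 0.85 mL + 5.7 mL = 6.55 mL total → factor 6.55/0.85 = 7.7059
Step 5: 6-fold → factor 6
Overall dilution factor = 13.222 × 44.958 × 3.7381 × 7.7059 × 6 = 1.0274 × 10^5

1.03 × 10^5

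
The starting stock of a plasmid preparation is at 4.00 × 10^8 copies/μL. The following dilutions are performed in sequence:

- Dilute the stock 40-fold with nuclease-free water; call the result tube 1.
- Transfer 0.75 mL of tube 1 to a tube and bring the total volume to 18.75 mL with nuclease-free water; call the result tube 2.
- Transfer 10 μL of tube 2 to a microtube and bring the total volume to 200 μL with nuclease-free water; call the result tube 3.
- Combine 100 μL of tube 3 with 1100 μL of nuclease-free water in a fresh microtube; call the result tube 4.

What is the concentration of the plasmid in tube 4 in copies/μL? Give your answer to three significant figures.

Step 1: 40-fold → factor 40
Step 2: 0.75 mL brought to 18.75 mL → factor 18.75/0.75 = 25
Step 3: 10 μL brought to 200 μL → factor 200/10 = 20
Step 4: 100 μL + 1100 μL = 1200 μL total → factor 1200/100 = 12
Overall dilution factor = 40 × 25 × 20 × 12 = 2.4 × 10^5
Final = 4.00 × 10^8 copies/μL / 2.4 × 10^5 = 1.67 × 10^3 copies/μL

1.67 × 10^3 copies/μL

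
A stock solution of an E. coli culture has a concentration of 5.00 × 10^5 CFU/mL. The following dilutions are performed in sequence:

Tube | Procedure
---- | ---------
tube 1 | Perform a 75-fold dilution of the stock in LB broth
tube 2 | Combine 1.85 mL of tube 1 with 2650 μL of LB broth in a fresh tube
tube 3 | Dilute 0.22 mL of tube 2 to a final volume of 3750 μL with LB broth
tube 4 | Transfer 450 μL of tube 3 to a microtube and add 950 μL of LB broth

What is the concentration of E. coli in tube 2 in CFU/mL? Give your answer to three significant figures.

Step 1: 75-fold → factor 75
Step 2: 1.85 mL + 2650 μL = 4.5 mL total → factor 4.5/1.85 = 2.4324
Dilution factor through tube 2 = 75 × 2.4324 = 182.43
[tube 2] = 5.00 × 10^5 CFU/mL / 182.43 = 2.74 × 10^3 CFU/mL

2.74 × 10^3 CFU/mL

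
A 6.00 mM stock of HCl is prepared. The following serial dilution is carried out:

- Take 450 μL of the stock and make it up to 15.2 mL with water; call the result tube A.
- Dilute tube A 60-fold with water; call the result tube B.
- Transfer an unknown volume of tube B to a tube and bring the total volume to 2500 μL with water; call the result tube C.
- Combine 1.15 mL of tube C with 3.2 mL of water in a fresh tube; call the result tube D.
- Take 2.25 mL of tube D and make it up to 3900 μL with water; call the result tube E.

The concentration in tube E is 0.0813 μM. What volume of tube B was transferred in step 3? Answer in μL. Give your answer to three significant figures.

Step 1: 450 μL brought to 15.2 mL → factor 15200/450 = 33.778
Step 2: 60-fold → factor 60
Step 3: v brought to 2500 μL → factor = 2500 μL/v
Step 4: 1.15 mL + 3.2 mL = 4.35 mL total → factor 4.35/1.15 = 3.7826
Step 5: 2.25 mL brought to 3900 μL → factor 3.9/2.25 = 1.7333
Product of known-step factors = 13288
Overall factor = 6.00 mM / (0.0813 μM) = 73801
Step-3 factor = 73801 / 13288 = 5.554
v = 2500 μL / 5.554 = 450 μL

450 μL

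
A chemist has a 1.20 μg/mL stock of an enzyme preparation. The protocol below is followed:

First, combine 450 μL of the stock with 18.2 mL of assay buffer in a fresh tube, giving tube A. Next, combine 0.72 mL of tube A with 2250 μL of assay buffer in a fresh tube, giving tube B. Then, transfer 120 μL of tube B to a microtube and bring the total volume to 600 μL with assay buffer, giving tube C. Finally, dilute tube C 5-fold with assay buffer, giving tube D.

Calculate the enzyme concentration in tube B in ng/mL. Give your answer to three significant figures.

Step 1: 450 μL + 18.2 mL = 18650 μL total → factor 18650/450 = 41.444
Step 2: 0.72 mL + 2250 μL = 2.97 mL total → factor 2.97/0.72 = 4.125
Dilution factor through tube B = 41.444 × 4.125 = 170.96
[tube B] = 1.20 μg/mL / 170.96 = 0.007019 μg/mL = 7.02 ng/mL

7.02 ng/mL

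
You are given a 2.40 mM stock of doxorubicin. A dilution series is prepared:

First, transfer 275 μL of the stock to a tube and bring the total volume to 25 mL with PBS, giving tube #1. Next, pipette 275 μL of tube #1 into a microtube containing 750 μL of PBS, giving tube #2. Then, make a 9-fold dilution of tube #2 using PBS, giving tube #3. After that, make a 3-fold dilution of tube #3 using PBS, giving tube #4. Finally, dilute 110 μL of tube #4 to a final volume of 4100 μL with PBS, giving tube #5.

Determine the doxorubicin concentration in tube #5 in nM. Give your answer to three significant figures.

Step 1: 275 μL brought to 25 mL → factor 25000/275 = 90.909
Step 2: 275 μL + 750 μL = 1025 μL total → factor 1025/275 = 3.7273
Step 3: 9-fold → factor 9
Step 4: 3-fold → factor 3
Step 5: 110 μL brought to 4100 μL → factor 4100/110 = 37.273
Overall dilution factor = 90.909 × 3.7273 × 9 × 3 × 37.273 = 3.41 × 10^5
Final = 2.40 mM / 3.41 × 10^5 = 7.038 × 10^-6 mM = 7.04 nM

7.04 nM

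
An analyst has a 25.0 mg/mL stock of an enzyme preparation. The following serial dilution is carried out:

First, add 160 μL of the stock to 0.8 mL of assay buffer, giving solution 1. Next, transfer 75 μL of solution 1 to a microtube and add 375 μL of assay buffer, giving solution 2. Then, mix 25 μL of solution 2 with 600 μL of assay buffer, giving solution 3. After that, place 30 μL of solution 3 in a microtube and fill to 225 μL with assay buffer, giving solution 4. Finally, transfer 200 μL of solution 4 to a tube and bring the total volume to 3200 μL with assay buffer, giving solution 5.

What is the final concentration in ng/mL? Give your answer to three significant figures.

231 ng/mL

Step 1: 160 μL + 0.8 mL = 960 μL total → factor 960/160 = 6
Step 2: 75 μL + 375 μL = 450 μL total → factor 450/75 = 6
Step 3: 25 μL + 600 μL = 625 μL total → factor 625/25 = 25
Step 4: 30 μL brought to 225 μL → factor 225/30 = 7.5
Step 5: 200 μL brought to 3200 μL → factor 3200/200 = 16
Overall dilution factor = 6 × 6 × 25 × 7.5 × 16 = 1.08 × 10^5
Final = 25.0 mg/mL / 1.08 × 10^5 = 0.0002315 mg/mL = 231 ng/mL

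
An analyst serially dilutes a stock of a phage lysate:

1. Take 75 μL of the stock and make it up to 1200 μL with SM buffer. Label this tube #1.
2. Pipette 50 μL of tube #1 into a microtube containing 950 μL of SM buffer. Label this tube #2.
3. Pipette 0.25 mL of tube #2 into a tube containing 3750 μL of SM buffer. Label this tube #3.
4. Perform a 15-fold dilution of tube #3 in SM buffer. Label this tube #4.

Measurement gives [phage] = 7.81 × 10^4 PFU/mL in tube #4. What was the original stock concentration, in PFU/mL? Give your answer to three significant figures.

6.00 × 10^9 PFU/mL

Step 1: 75 μL brought to 1200 μL → factor 1200/75 = 16
Step 2: 50 μL + 950 μL = 1000 μL total → factor 1000/50 = 20
Step 3: 0.25 mL + 3750 μL = 4 mL total → factor 4/0.25 = 16
Step 4: 15-fold → factor 15
Overall dilution factor = 16 × 20 × 16 × 15 = 76800
Stock = 7.81 × 10^4 PFU/mL × 76800 = 6.00 × 10^9 PFU/mL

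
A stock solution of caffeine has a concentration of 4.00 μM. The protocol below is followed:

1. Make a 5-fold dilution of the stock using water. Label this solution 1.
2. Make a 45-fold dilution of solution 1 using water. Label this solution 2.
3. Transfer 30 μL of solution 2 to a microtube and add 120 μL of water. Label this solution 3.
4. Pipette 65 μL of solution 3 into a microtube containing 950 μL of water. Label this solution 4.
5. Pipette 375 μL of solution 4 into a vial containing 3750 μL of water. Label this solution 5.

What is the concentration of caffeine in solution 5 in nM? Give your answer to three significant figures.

Step 1: 5-fold → factor 5
Step 2: 45-fold → factor 45
Step 3: 30 μL + 120 μL = 150 μL total → factor 150/30 = 5
Step 4: 65 μL + 950 μL = 1015 μL total → factor 1015/65 = 15.615
Step 5: 375 μL + 3750 μL = 4125 μL total → factor 4125/375 = 11
Overall dilution factor = 5 × 45 × 5 × 15.615 × 11 = 1.9324 × 10^5
Final = 4.00 μM / 1.9324 × 10^5 = 2.070 × 10^-5 μM = 0.0207 nM

0.0207 nM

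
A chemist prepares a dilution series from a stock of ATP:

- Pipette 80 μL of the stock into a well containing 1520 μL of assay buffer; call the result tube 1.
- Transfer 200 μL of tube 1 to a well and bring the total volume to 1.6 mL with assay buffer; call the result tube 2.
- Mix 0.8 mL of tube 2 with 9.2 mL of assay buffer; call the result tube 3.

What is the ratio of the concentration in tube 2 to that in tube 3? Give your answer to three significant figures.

Step 1: 80 μL + 1520 μL = 1600 μL total → factor 1600/80 = 20
Step 2: 200 μL brought to 1.6 mL → factor 1600/200 = 8
Step 3: 0.8 mL + 9.2 mL = 10 mL total → factor 10/0.8 = 12.5
Dilution factor to tube 2 = 160; to tube 3 = 2000
[tube 2]/[tube 3] = (factor to tube 3)/(factor to tube 2) = 2000/160 = 12.5

12.5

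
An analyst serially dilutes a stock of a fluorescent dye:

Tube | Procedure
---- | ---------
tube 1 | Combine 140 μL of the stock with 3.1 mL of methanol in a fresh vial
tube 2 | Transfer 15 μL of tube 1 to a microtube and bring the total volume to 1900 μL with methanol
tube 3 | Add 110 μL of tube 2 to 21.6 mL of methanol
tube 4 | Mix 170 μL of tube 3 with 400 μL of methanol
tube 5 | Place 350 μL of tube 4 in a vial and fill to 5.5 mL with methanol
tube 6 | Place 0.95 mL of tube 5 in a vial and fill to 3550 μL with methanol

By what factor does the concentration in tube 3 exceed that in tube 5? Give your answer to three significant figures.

52.7

Step 1: 140 μL + 3.1 mL = 3240 μL total → factor 3240/140 = 23.143
Step 2: 15 μL brought to 1900 μL → factor 1900/15 = 126.67
Step 3: 110 μL + 21.6 mL = 21710 μL total → factor 21710/110 = 197.36
Step 4: 170 μL + 400 μL = 570 μL total → factor 570/170 = 3.3529
Step 5: 350 μL brought to 5.5 mL → factor 5500/350 = 15.714
Dilution factor to tube 3 = 5.7856 × 10^5; to tube 5 = 3.0484 × 10^7
[tube 3]/[tube 5] = (factor to tube 5)/(factor to tube 3) = 3.0484 × 10^7/5.7856 × 10^5 = 52.7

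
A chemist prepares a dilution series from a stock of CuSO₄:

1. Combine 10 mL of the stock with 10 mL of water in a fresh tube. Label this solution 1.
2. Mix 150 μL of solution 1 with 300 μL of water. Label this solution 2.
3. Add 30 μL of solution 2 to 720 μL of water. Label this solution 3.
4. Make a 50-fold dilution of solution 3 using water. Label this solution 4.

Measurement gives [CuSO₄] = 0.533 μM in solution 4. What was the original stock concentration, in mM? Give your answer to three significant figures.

4.00 mM

Step 1: 10 mL + 10 mL = 20 mL total → factor 20/10 = 2
Step 2: 150 μL + 300 μL = 450 μL total → factor 450/150 = 3
Step 3: 30 μL + 720 μL = 750 μL total → factor 750/30 = 25
Step 4: 50-fold → factor 50
Overall dilution factor = 2 × 3 × 25 × 50 = 7500
Stock = 0.533 μM × 7500 = 3998 μM = 4.00 mM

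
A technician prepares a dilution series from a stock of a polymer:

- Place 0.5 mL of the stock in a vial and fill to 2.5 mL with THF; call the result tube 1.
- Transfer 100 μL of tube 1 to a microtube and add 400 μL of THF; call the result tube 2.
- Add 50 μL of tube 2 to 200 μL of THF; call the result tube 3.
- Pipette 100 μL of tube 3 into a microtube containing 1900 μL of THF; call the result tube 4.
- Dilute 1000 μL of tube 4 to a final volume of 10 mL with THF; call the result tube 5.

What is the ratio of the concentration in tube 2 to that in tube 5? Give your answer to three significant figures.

1.00 × 10^3

Step 1: 0.5 mL brought to 2.5 mL → factor 2.5/0.5 = 5
Step 2: 100 μL + 400 μL = 500 μL total → factor 500/100 = 5
Step 3: 50 μL + 200 μL = 250 μL total → factor 250/50 = 5
Step 4: 100 μL + 1900 μL = 2000 μL total → factor 2000/100 = 20
Step 5: 1000 μL brought to 10 mL → factor 10000/1000 = 10
Dilution factor to tube 2 = 25; to tube 5 = 25000
[tube 2]/[tube 5] = (factor to tube 5)/(factor to tube 2) = 25000/25 = 1.00 × 10^3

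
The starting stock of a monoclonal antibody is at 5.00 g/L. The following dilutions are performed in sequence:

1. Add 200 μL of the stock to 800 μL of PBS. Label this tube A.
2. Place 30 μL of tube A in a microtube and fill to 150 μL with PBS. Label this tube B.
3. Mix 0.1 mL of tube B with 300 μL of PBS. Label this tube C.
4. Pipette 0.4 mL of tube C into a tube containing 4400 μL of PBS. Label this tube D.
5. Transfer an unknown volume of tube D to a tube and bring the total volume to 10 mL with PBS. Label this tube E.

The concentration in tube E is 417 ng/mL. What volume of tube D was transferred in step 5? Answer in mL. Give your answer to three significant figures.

Step 1: 200 μL + 800 μL = 1000 μL total → factor 1000/200 = 5
Step 2: 30 μL brought to 150 μL → factor 150/30 = 5
Step 3: 0.1 mL + 300 μL = 0.4 mL total → factor 0.4/0.1 = 4
Step 4: 0.4 mL + 4400 μL = 4.8 mL total → factor 4.8/0.4 = 12
Step 5: v brought to 10 mL → factor = 10 mL/v
Product of known-step factors = 1200
Overall factor = 5.00 g/L / (417 ng/mL) = 11990
Step-5 factor = 11990 / 1200 = 9.992
v = 10 mL / 9.992 = 1.00 mL

1.00 mL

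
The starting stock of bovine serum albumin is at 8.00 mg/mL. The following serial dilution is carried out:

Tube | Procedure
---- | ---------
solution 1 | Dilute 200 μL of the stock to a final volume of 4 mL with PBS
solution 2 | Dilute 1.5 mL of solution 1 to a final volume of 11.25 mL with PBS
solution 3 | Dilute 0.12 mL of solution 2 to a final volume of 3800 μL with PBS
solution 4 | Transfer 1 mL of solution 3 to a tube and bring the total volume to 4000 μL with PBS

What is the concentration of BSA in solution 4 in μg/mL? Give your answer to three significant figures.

Step 1: 200 μL brought to 4 mL → factor 4000/200 = 20
Step 2: 1.5 mL brought to 11.25 mL → factor 11.25/1.5 = 7.5
Step 3: 0.12 mL brought to 3800 μL → factor 3.8/0.12 = 31.667
Step 4: 1 mL brought to 4000 μL → factor 4/1 = 4
Overall dilution factor = 20 × 7.5 × 31.667 × 4 = 19000
Final = 8.00 mg/mL / 19000 = 0.0004211 mg/mL = 0.421 μg/mL

0.421 μg/mL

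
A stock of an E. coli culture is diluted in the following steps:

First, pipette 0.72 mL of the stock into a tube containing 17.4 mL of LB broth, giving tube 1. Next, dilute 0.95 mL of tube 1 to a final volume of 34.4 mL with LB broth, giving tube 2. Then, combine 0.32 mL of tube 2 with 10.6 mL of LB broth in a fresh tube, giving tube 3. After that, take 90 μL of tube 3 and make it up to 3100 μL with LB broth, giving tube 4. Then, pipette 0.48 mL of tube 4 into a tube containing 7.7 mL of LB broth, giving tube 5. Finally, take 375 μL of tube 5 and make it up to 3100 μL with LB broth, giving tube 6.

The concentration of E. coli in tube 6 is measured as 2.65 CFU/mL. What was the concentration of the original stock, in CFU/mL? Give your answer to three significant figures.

Step 1: 0.72 mL + 17.4 mL = 18.12 mL total → factor 18.12/0.72 = 25.167
Step 2: 0.95 mL brought to 34.4 mL → factor 34.4/0.95 = 36.211
Step 3: 0.32 mL + 10.6 mL = 10.92 mL total → factor 10.92/0.32 = 34.125
Step 4: 90 μL brought to 3100 μL → factor 3100/90 = 34.444
Step 5: 0.48 mL + 7.7 mL = 8.18 mL total → factor 8.18/0.48 = 17.042
Step 6: 375 μL brought to 3100 μL → factor 3100/375 = 8.2667
Overall dilution factor = 25.167 × 36.211 × 34.125 × 34.444 × 17.042 × 8.2667 = 1.509 × 10^8
Stock = 2.65 CFU/mL × 1.509 × 10^8 = 4.00 × 10^8 CFU/mL

4.00 × 10^8 CFU/mL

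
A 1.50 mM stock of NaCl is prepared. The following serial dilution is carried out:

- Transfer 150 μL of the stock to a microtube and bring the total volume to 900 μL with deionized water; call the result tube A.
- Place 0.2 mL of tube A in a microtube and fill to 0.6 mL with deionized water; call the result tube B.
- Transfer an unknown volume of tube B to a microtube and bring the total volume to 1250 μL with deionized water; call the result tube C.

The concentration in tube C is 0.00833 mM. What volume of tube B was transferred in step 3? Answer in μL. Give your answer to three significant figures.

125 μL

Step 1: 150 μL brought to 900 μL → factor 900/150 = 6
Step 2: 0.2 mL brought to 0.6 mL → factor 0.6/0.2 = 3
Step 3: v brought to 1250 μL → factor = 1250 μL/v
Product of known-step factors = 18
Overall factor = 1.50 mM / (0.00833 mM) = 180.07
Step-3 factor = 180.07 / 18 = 10.004
v = 1250 μL / 10.004 = 125 μL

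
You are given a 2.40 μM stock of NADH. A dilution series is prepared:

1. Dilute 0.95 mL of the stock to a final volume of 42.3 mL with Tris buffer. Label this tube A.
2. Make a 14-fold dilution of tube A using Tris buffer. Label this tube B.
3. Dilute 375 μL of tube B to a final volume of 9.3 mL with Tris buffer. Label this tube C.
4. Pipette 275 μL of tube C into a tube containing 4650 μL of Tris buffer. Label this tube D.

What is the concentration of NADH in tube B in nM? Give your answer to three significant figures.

Step 1: 0.95 mL brought to 42.3 mL → factor 42.3/0.95 = 44.526
Step 2: 14-fold → factor 14
Dilution factor through tube B = 44.526 × 14 = 623.37
[tube B] = 2.40 μM / 623.37 = 0.003850 μM = 3.85 nM

3.85 nM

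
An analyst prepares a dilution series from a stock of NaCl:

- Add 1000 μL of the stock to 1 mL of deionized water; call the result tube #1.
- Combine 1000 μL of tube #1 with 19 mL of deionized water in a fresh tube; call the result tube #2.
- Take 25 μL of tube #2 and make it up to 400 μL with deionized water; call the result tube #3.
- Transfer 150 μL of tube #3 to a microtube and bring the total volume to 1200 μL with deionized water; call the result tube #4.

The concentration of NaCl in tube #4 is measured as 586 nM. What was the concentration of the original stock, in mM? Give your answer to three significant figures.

3.00 mM

Step 1: 1000 μL + 1 mL = 2000 μL total → factor 2000/1000 = 2
Step 2: 1000 μL + 19 mL = 20000 μL total → factor 20000/1000 = 20
Step 3: 25 μL brought to 400 μL → factor 400/25 = 16
Step 4: 150 μL brought to 1200 μL → factor 1200/150 = 8
Overall dilution factor = 2 × 20 × 16 × 8 = 5120
Stock = 586 nM × 5120 = 3.000 × 10^6 nM = 3.00 mM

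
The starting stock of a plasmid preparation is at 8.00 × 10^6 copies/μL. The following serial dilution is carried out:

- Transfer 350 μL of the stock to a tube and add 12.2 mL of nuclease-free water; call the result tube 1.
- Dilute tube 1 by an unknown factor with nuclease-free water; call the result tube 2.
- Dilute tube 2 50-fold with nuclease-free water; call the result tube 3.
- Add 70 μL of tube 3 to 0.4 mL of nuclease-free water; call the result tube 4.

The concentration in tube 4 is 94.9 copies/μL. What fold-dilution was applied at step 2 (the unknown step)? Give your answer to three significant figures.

7.00-fold

Step 1: 350 μL + 12.2 mL = 12550 μL total → factor 12550/350 = 35.857
Step 2: unknown factor x
Step 3: 50-fold → factor 50
Step 4: 70 μL + 0.4 mL = 470 μL total → factor 470/70 = 6.7143
Product of known-step factors = 12038
Overall factor = 8.00 × 10^6 copies/μL / (94.9 copies/μL) = 84299
x = 84299 / 12038 = 7.00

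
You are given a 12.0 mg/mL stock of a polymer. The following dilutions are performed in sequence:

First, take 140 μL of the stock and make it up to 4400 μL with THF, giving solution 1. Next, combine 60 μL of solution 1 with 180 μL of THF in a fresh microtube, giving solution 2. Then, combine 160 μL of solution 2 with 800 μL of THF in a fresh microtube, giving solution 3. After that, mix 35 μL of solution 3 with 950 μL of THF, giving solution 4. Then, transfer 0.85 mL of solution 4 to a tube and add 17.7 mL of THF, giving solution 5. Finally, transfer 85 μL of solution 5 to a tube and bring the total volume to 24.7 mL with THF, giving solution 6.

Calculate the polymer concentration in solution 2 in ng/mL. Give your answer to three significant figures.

Step 1: 140 μL brought to 4400 μL → factor 4400/140 = 31.429
Step 2: 60 μL + 180 μL = 240 μL total → factor 240/60 = 4
Dilution factor through solution 2 = 31.429 × 4 = 125.71
[solution 2] = 12.0 mg/mL / 125.71 = 0.09545 mg/mL = 9.55 × 10^4 ng/mL

9.55 × 10^4 ng/mL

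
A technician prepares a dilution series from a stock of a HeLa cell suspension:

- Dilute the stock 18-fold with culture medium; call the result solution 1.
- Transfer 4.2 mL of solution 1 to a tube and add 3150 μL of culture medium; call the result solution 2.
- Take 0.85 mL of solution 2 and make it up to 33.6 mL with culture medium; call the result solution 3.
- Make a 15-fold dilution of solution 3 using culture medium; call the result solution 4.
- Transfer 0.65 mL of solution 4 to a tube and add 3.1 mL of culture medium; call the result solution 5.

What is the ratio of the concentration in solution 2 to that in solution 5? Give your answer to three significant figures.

Step 1: 18-fold → factor 18
Step 2: 4.2 mL + 3150 μL = 7.35 mL total → factor 7.35/4.2 = 1.75
Step 3: 0.85 mL brought to 33.6 mL → factor 33.6/0.85 = 39.529
Step 4: 15-fold → factor 15
Step 5: 0.65 mL + 3.1 mL = 3.75 mL total → factor 3.75/0.65 = 5.7692
Dilution factor to solution 2 = 31.5; to solution 5 = 1.0776 × 10^5
[solution 2]/[solution 5] = (factor to solution 5)/(factor to solution 2) = 1.0776 × 10^5/31.5 = 3.42 × 10^3

3.42 × 10^3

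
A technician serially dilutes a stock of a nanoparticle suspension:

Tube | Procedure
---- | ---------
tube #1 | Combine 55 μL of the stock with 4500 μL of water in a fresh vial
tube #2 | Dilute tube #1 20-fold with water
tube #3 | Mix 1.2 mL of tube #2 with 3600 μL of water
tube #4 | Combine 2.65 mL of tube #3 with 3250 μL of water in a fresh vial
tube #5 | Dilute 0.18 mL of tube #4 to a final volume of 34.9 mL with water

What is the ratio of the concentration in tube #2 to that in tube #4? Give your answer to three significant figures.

Step 1: 55 μL + 4500 μL = 4555 μL total → factor 4555/55 = 82.818
Step 2: 20-fold → factor 20
Step 3: 1.2 mL + 3600 μL = 4.8 mL total → factor 4.8/1.2 = 4
Step 4: 2.65 mL + 3250 μL = 5.9 mL total → factor 5.9/2.65 = 2.2264
Dilution factor to tube #2 = 1656.4; to tube #4 = 14751
[tube #2]/[tube #4] = (factor to tube #4)/(factor to tube #2) = 14751/1656.4 = 8.91

8.91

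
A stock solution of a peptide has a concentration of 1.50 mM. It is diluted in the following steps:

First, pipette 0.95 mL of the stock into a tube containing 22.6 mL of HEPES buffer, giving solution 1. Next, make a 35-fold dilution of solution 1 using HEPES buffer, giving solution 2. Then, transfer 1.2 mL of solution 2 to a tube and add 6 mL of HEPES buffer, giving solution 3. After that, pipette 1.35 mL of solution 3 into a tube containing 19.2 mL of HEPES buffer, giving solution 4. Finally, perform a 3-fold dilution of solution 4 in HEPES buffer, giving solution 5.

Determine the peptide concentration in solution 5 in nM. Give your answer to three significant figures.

6.31 nM

Step 1: 0.95 mL + 22.6 mL = 23.55 mL total → factor 23.55/0.95 = 24.789
Step 2: 35-fold → factor 35
Step 3: 1.2 mL + 6 mL = 7.2 mL total → factor 7.2/1.2 = 6
Step 4: 1.35 mL + 19.2 mL = 20.55 mL total → factor 20.55/1.35 = 15.222
Step 5: 3-fold → factor 3
Overall dilution factor = 24.789 × 35 × 6 × 15.222 × 3 = 2.3773 × 10^5
Final = 1.50 mM / 2.3773 × 10^5 = 6.310 × 10^-6 mM = 6.31 nM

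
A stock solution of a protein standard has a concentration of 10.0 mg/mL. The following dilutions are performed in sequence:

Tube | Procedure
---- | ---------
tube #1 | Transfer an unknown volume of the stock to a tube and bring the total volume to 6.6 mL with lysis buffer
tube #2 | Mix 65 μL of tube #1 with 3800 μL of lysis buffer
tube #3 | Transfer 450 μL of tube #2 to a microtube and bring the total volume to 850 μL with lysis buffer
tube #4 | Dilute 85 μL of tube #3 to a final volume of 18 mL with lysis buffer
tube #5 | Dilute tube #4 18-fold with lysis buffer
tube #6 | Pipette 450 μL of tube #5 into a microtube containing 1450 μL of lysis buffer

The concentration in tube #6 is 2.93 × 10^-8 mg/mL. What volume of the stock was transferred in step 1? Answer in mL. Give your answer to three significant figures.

Step 1: v brought to 6.6 mL → factor = 6.6 mL/v
Step 2: 65 μL + 3800 μL = 3865 μL total → factor 3865/65 = 59.462
Step 3: 450 μL brought to 850 μL → factor 850/450 = 1.8889
Step 4: 85 μL brought to 18 mL → factor 18000/85 = 211.76
Step 5: 18-fold → factor 18
Step 6: 450 μL + 1450 μL = 1900 μL total → factor 1900/450 = 4.2222
Product of known-step factors = 1.8076 × 10^6
Overall factor = 10.0 mg/mL / (2.93 × 10^-8 mg/mL) = 3.413 × 10^8
Step-1 factor = 3.413 × 10^8 / 1.8076 × 10^6 = 188.81
v = 6.6 mL / 188.81 = 0.0350 mL

0.0350 mL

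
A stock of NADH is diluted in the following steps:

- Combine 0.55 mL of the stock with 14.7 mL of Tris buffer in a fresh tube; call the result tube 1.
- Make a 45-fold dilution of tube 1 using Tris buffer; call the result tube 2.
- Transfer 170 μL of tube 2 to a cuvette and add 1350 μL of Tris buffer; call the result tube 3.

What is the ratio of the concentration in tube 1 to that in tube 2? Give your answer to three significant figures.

Step 1: 0.55 mL + 14.7 mL = 15.25 mL total → factor 15.25/0.55 = 27.727
Step 2: 45-fold → factor 45
Dilution factor to tube 1 = 27.727; to tube 2 = 1247.7
[tube 1]/[tube 2] = (factor to tube 2)/(factor to tube 1) = 1247.7/27.727 = 45.0

45.0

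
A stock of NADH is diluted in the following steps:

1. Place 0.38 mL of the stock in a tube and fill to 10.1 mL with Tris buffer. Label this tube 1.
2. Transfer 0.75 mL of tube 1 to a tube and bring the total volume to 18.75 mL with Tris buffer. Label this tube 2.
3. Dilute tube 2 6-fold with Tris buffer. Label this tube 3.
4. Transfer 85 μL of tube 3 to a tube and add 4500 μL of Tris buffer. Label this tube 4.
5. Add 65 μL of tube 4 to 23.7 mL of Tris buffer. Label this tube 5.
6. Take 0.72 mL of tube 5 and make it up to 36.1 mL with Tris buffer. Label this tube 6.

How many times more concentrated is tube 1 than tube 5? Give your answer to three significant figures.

2.96 × 10^6

Step 1: 0.38 mL brought to 10.1 mL → factor 10.1/0.38 = 26.579
Step 2: 0.75 mL brought to 18.75 mL → factor 18.75/0.75 = 25
Step 3: 6-fold → factor 6
Step 4: 85 μL + 4500 μL = 4585 μL total → factor 4585/85 = 53.941
Step 5: 65 μL + 23.7 mL = 23765 μL total → factor 23765/65 = 365.62
Dilution factor to tube 1 = 26.579; to tube 5 = 7.8627 × 10^7
[tube 1]/[tube 5] = (factor to tube 5)/(factor to tube 1) = 7.8627 × 10^7/26.579 = 2.96 × 10^6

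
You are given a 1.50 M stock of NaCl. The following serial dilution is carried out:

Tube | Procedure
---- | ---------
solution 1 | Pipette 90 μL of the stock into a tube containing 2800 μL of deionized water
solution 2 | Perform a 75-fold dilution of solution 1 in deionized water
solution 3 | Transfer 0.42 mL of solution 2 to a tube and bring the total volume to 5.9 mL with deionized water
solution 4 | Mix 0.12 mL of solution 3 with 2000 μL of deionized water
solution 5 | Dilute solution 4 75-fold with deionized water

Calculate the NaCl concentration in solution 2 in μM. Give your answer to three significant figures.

Step 1: 90 μL + 2800 μL = 2890 μL total → factor 2890/90 = 32.111
Step 2: 75-fold → factor 75
Dilution factor through solution 2 = 32.111 × 75 = 2408.3
[solution 2] = 1.50 M / 2408.3 = 0.0006228 M = 623 μM

623 μM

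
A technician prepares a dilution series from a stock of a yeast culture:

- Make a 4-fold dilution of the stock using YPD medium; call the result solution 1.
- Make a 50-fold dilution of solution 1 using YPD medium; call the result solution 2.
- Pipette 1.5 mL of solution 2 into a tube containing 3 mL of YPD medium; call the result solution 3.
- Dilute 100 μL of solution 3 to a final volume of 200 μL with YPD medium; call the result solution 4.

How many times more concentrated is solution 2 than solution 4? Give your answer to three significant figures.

6.00

Step 1: 4-fold → factor 4
Step 2: 50-fold → factor 50
Step 3: 1.5 mL + 3 mL = 4.5 mL total → factor 4.5/1.5 = 3
Step 4: 100 μL brought to 200 μL → factor 200/100 = 2
Dilution factor to solution 2 = 200; to solution 4 = 1200
[solution 2]/[solution 4] = (factor to solution 4)/(factor to solution 2) = 1200/200 = 6.00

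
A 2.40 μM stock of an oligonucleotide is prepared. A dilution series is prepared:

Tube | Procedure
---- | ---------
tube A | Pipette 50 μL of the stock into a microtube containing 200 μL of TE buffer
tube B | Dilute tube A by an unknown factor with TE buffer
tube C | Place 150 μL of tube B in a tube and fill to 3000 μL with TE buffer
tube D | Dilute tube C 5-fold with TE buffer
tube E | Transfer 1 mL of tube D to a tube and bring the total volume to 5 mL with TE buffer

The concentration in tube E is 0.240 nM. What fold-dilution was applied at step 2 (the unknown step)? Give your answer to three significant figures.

Step 1: 50 μL + 200 μL = 250 μL total → factor 250/50 = 5
Step 2: unknown factor x
Step 3: 150 μL brought to 3000 μL → factor 3000/150 = 20
Step 4: 5-fold → factor 5
Step 5: 1 mL brought to 5 mL → factor 5/1 = 5
Product of known-step factors = 2500
Overall factor = 2.40 μM / (0.240 nM) = 10000
x = 10000 / 2500 = 4.00

4.00-fold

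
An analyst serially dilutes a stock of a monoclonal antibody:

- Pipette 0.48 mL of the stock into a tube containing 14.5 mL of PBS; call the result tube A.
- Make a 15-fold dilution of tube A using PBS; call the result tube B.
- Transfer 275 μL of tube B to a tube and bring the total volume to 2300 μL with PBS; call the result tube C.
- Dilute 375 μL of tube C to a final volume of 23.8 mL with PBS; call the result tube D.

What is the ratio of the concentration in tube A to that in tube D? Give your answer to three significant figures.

Step 1: 0.48 mL + 14.5 mL = 14.98 mL total → factor 14.98/0.48 = 31.208
Step 2: 15-fold → factor 15
Step 3: 275 μL brought to 2300 μL → factor 2300/275 = 8.3636
Step 4: 375 μL brought to 23.8 mL → factor 23800/375 = 63.467
Dilution factor to tube A = 31.208; to tube D = 2.4849 × 10^5
[tube A]/[tube D] = (factor to tube D)/(factor to tube A) = 2.4849 × 10^5/31.208 = 7.96 × 10^3

7.96 × 10^3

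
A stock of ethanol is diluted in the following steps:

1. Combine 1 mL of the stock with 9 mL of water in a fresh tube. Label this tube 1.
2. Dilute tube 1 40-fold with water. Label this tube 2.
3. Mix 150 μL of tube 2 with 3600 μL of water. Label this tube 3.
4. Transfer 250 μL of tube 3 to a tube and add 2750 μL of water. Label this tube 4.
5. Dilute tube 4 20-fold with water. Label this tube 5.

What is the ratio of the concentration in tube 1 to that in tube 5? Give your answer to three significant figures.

Step 1: 1 mL + 9 mL = 10 mL total → factor 10/1 = 10
Step 2: 40-fold → factor 40
Step 3: 150 μL + 3600 μL = 3750 μL total → factor 3750/150 = 25
Step 4: 250 μL + 2750 μL = 3000 μL total → factor 3000/250 = 12
Step 5: 20-fold → factor 20
Dilution factor to tube 1 = 10; to tube 5 = 2.4 × 10^6
[tube 1]/[tube 5] = (factor to tube 5)/(factor to tube 1) = 2.4 × 10^6/10 = 2.40 × 10^5

2.40 × 10^5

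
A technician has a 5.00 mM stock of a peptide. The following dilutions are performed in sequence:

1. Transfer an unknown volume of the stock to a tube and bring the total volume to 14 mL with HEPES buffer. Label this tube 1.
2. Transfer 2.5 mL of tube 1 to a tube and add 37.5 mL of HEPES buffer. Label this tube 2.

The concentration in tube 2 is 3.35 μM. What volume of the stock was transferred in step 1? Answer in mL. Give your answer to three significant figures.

Step 1: v brought to 14 mL → factor = 14 mL/v
Step 2: 2.5 mL + 37.5 mL = 40 mL total → factor 40/2.5 = 16
Product of known-step factors = 16
Overall factor = 5.00 mM / (3.35 μM) = 1492.5
Step-1 factor = 1492.5 / 16 = 93.284
v = 14 mL / 93.284 = 0.150 mL

0.150 mL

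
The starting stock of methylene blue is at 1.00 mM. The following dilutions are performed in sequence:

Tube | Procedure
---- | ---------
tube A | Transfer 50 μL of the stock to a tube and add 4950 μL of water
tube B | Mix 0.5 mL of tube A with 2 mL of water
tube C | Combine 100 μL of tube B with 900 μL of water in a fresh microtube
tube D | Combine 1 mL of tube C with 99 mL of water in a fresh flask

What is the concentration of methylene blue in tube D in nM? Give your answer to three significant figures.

Step 1: 50 μL + 4950 μL = 5000 μL total → factor 5000/50 = 100
Step 2: 0.5 mL + 2 mL = 2.5 mL total → factor 2.5/0.5 = 5
Step 3: 100 μL + 900 μL = 1000 μL total → factor 1000/100 = 10
Step 4: 1 mL + 99 mL = 100 mL total → factor 100/1 = 100
Overall dilution factor = 100 × 5 × 10 × 100 = 5 × 10^5
Final = 1.00 mM / 5 × 10^5 = 2.000 × 10^-6 mM = 2.00 nM

2.00 nM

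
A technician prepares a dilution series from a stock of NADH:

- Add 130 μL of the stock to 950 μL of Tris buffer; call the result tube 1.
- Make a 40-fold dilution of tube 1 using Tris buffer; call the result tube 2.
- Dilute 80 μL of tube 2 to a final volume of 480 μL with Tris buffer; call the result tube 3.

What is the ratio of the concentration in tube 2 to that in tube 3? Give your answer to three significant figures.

Step 1: 130 μL + 950 μL = 1080 μL total → factor 1080/130 = 8.3077
Step 2: 40-fold → factor 40
Step 3: 80 μL brought to 480 μL → factor 480/80 = 6
Dilution factor to tube 2 = 332.31; to tube 3 = 1993.8
[tube 2]/[tube 3] = (factor to tube 3)/(factor to tube 2) = 1993.8/332.31 = 6.00

6.00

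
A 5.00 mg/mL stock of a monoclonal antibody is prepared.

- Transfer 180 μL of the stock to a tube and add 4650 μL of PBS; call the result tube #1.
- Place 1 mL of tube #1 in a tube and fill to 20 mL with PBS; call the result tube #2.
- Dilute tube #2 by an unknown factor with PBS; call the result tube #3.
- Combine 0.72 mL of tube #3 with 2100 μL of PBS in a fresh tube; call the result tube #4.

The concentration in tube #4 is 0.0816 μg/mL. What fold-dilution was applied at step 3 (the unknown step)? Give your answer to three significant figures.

29.2-fold

Step 1: 180 μL + 4650 μL = 4830 μL total → factor 4830/180 = 26.833
Step 2: 1 mL brought to 20 mL → factor 20/1 = 20
Step 3: unknown factor x
Step 4: 0.72 mL + 2100 μL = 2.82 mL total → factor 2.82/0.72 = 3.9167
Product of known-step factors = 2101.9
Overall factor = 5.00 mg/mL / (0.0816 μg/mL) = 61275
x = 61275 / 2101.9 = 29.2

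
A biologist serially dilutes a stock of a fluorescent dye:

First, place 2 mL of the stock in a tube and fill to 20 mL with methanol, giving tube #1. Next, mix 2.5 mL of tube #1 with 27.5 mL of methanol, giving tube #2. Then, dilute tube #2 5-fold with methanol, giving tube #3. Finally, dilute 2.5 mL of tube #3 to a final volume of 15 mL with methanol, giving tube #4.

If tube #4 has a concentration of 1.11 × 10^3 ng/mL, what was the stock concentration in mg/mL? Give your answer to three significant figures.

Step 1: 2 mL brought to 20 mL → factor 20/2 = 10
Step 2: 2.5 mL + 27.5 mL = 30 mL total → factor 30/2.5 = 12
Step 3: 5-fold → factor 5
Step 4: 2.5 mL brought to 15 mL → factor 15/2.5 = 6
Overall dilution factor = 10 × 12 × 5 × 6 = 3600
Stock = 1.11 × 10^3 ng/mL × 3600 = 3.996 × 10^6 ng/mL = 4.00 mg/mL

4.00 mg/mL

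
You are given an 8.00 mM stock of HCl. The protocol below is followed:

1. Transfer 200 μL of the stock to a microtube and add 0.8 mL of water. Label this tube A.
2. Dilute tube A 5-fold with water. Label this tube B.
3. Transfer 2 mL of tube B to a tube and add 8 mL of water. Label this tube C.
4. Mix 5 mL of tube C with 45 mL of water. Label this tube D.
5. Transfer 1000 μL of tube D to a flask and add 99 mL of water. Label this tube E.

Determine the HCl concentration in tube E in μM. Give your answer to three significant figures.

Step 1: 200 μL + 0.8 mL = 1000 μL total → factor 1000/200 = 5
Step 2: 5-fold → factor 5
Step 3: 2 mL + 8 mL = 10 mL total → factor 10/2 = 5
Step 4: 5 mL + 45 mL = 50 mL total → factor 50/5 = 10
Step 5: 1000 μL + 99 mL = 1 × 10^5 μL total → factor 1 × 10^5/1000 = 100
Overall dilution factor = 5 × 5 × 5 × 10 × 100 = 1.25 × 10^5
Final = 8.00 mM / 1.25 × 10^5 = 6.400 × 10^-5 mM = 0.0640 μM

0.0640 μM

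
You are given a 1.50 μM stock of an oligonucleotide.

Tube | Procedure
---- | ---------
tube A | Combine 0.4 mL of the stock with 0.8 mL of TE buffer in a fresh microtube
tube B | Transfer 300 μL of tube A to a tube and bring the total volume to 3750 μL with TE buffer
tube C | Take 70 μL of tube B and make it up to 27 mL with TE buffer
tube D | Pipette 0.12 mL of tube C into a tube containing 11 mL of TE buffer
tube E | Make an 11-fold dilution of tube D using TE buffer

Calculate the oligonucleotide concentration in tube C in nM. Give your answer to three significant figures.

0.104 nM

Step 1: 0.4 mL + 0.8 mL = 1.2 mL total → factor 1.2/0.4 = 3
Step 2: 300 μL brought to 3750 μL → factor 3750/300 = 12.5
Step 3: 70 μL brought to 27 mL → factor 27000/70 = 385.71
Dilution factor through tube C = 3 × 12.5 × 385.71 = 14464
[tube C] = 1.50 μM / 14464 = 0.0001037 μM = 0.104 nM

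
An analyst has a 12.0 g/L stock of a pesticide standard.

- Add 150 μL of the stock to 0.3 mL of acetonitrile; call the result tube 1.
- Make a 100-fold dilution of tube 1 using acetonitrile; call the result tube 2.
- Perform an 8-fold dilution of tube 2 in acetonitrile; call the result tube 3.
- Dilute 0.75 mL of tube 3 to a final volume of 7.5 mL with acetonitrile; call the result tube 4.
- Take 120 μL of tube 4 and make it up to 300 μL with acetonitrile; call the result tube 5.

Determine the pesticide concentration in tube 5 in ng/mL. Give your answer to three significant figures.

Step 1: 150 μL + 0.3 mL = 450 μL total → factor 450/150 = 3
Step 2: 100-fold → factor 100
Step 3: 8-fold → factor 8
Step 4: 0.75 mL brought to 7.5 mL → factor 7.5/0.75 = 10
Step 5: 120 μL brought to 300 μL → factor 300/120 = 2.5
Overall dilution factor = 3 × 100 × 8 × 10 × 2.5 = 60000
Final = 12.0 g/L / 60000 = 0.0002000 g/L = 200 ng/mL

200 ng/mL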